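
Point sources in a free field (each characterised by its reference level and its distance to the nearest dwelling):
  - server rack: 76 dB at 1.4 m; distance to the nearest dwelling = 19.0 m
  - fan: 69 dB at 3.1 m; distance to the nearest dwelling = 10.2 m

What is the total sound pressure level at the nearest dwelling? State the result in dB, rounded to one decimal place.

Propagate each source to the receiver with L = L_ref − 20·log₁₀(r/r_ref), then add intensities.
server rack: 76 − 20·log₁₀(19.0/1.4) = 76 − 22.65 = 53.35 dB.
fan: 69 − 20·log₁₀(10.2/3.1) = 69 − 10.34 = 58.66 dB.
Σ 10^(L/10) = 9.499e+05 → L_total = 10·log₁₀(9.499e+05) = 59.78 dB.

59.8 dB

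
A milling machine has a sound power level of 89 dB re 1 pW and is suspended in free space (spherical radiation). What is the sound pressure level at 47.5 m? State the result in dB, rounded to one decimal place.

Free-field spherical radiation: L_p = L_w − 10·log₁₀(4π·r²), r = 47.5 m.
4π·r² = 2.835e+04 m², 10·log₁₀ of that is 44.526 dB.
L_p = 89 − 44.526 = 44.47 dB.

44.5 dB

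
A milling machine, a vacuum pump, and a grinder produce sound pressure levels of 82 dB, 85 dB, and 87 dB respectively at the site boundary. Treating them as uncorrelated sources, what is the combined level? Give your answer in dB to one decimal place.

For uncorrelated sources the intensities add, so convert each level to linear form, sum, and take 10·log₁₀ of the total.
Σ 10^(L/10) = 10^(82/10) + 10^(85/10) + 10^(87/10) = 9.759e+08.
L_total = 10·log₁₀(9.759e+08) = 89.89 dB.

89.9 dB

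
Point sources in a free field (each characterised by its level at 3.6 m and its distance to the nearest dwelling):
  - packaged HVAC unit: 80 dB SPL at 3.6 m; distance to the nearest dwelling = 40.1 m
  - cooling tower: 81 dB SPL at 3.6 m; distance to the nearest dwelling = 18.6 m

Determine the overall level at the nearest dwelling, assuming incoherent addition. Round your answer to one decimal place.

Propagate each source to the receiver with L = L_ref − 20·log₁₀(r/r_ref), then add intensities.
packaged HVAC unit: 80 − 20·log₁₀(40.1/3.6) = 80 − 20.94 = 59.06 dB SPL.
cooling tower: 81 − 20·log₁₀(18.6/3.6) = 81 − 14.26 = 66.74 dB SPL.
Σ 10^(L/10) = 5.522e+06 → L_total = 10·log₁₀(5.522e+06) = 67.42 dB SPL.

67.4 dB SPL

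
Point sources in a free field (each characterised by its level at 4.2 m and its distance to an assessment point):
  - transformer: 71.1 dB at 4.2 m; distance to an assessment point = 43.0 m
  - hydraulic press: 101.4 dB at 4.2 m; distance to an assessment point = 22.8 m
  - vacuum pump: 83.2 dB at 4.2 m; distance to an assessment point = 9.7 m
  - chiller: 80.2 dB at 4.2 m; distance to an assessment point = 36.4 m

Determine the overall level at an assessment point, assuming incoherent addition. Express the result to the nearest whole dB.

87 dB

First find each source's level at the receiver (point-source: −20·log₁₀(r/r_ref)), then combine on an intensity basis.
transformer: 71.1 − 20·log₁₀(43.0/4.2) = 71.1 − 20.20 = 50.90 dB.
hydraulic press: 101.4 − 20·log₁₀(22.8/4.2) = 101.4 − 14.69 = 86.71 dB.
vacuum pump: 83.2 − 20·log₁₀(9.7/4.2) = 83.2 − 7.27 = 75.93 dB.
chiller: 80.2 − 20·log₁₀(36.4/4.2) = 80.2 − 18.76 = 61.44 dB.
Σ 10^(L/10) = 5.091e+08 → L_total = 10·log₁₀(5.091e+08) = 87.07 dB.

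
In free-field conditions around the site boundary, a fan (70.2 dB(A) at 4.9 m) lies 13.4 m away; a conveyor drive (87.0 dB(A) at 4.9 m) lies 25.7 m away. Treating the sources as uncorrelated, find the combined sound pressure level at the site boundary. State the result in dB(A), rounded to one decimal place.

72.9 dB(A)

Propagate each source to the receiver with L = L_ref − 20·log₁₀(r/r_ref), then add intensities.
fan: 70.2 − 20·log₁₀(13.4/4.9) = 70.2 − 8.74 = 61.46 dB(A).
conveyor drive: 87.0 − 20·log₁₀(25.7/4.9) = 87.0 − 14.39 = 72.61 dB(A).
Σ 10^(L/10) = 1.962e+07 → L_total = 10·log₁₀(1.962e+07) = 72.93 dB(A).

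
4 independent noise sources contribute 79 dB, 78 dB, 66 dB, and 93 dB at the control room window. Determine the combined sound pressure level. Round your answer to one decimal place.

93.3 dB

For uncorrelated sources the intensities add, so convert each level to linear form, sum, and take 10·log₁₀ of the total.
Σ 10^(L/10) = 10^(79/10) + 10^(78/10) + 10^(66/10) + 10^(93/10) = 2.142e+09.
L_total = 10·log₁₀(2.142e+09) = 93.31 dB.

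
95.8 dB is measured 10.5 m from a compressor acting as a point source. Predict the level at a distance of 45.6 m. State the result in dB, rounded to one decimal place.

83.0 dB

For a point source, L₂ = L₁ − 20·log₁₀(r₂/r₁).
L₂ = 95.8 − 20·log₁₀(45.6/10.5) = 95.8 − 12.756 = 83.04 dB.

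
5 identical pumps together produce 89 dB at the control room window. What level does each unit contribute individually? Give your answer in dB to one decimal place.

82.0 dB

Dividing the total intensity by 5 lowers the level by 10·log₁₀ 5 = 6.990 dB: L₁ = 89 − 6.990.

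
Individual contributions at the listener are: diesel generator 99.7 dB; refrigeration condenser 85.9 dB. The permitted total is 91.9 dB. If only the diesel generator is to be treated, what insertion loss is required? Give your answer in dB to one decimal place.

The untreated sources together contribute 10^(85.9/10) = 3.890e+08, i.e. 85.90 dB.
The limit corresponds to 10^(91.9/10) = 1.549e+09; subtracting the fixed part leaves 1.160e+09 for the diesel generator, i.e. 90.64 dB.
Required insertion loss = 99.7 − 90.64 = 9.06 dB.

9.1 dB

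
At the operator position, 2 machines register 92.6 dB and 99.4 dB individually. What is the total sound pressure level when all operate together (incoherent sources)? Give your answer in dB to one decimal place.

For uncorrelated sources the intensities add, so convert each level to linear form, sum, and take 10·log₁₀ of the total.
Σ 10^(L/10) = 10^(92.6/10) + 10^(99.4/10) = 1.053e+10.
L_total = 10·log₁₀(1.053e+10) = 100.22 dB.

100.2 dB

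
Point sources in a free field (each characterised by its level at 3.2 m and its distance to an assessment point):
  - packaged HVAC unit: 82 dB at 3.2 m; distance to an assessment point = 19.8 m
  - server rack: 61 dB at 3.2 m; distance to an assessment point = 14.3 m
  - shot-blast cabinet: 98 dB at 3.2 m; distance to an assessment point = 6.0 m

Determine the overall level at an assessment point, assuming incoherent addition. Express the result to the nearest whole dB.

93 dB

Apply inverse-square spreading to bring every level to the receiver, then sum 10^(L/10).
packaged HVAC unit: 82 − 20·log₁₀(19.8/3.2) = 82 − 15.83 = 66.17 dB.
server rack: 61 − 20·log₁₀(14.3/3.2) = 61 − 13.00 = 48.00 dB.
shot-blast cabinet: 98 − 20·log₁₀(6.0/3.2) = 98 − 5.46 = 92.54 dB.
Σ 10^(L/10) = 1.799e+09 → L_total = 10·log₁₀(1.799e+09) = 92.55 dB.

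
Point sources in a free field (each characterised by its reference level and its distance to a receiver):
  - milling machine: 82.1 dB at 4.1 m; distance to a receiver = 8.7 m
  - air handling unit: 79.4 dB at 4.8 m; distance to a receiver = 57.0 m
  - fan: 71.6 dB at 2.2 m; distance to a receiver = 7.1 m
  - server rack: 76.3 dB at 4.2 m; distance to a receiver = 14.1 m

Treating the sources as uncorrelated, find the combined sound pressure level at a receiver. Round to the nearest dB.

First find each source's level at the receiver (point-source: −20·log₁₀(r/r_ref)), then combine on an intensity basis.
milling machine: 82.1 − 20·log₁₀(8.7/4.1) = 82.1 − 6.53 = 75.57 dB.
air handling unit: 79.4 − 20·log₁₀(57.0/4.8) = 79.4 − 21.49 = 57.91 dB.
fan: 71.6 − 20·log₁₀(7.1/2.2) = 71.6 − 10.18 = 61.42 dB.
server rack: 76.3 − 20·log₁₀(14.1/4.2) = 76.3 − 10.52 = 65.78 dB.
Σ 10^(L/10) = 4.181e+07 → L_total = 10·log₁₀(4.181e+07) = 76.21 dB.

76 dB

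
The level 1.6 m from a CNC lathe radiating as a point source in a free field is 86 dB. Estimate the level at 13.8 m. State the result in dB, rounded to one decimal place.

Spherical spreading from a point source gives a 20·log₁₀(r₂/r₁) drop.
L₂ = 86 − 20·log₁₀(13.8/1.6) = 86 − 18.715 = 67.28 dB.

67.3 dB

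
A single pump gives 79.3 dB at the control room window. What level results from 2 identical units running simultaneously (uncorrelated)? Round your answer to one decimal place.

82.3 dB

L_total = L₁ + 10·log₁₀ N for N identical incoherent sources.
L_total = 79.3 + 10·log₁₀(2) = 79.3 + 3.010 = 82.31 dB.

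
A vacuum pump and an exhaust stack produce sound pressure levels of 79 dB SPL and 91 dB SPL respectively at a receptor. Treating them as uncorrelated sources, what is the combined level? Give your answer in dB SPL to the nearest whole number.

91 dB SPL

Incoherent sources combine by intensity addition: L_total = 10·log₁₀(Σ 10^(L_i/10)).
Σ 10^(L/10) = 10^(79/10) + 10^(91/10) = 1.338e+09.
L_total = 10·log₁₀(1.338e+09) = 91.27 dB SPL.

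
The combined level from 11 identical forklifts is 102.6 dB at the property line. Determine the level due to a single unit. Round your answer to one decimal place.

For N identical incoherent sources L_total = L₁ + 10·log₁₀ N, so L₁ = 102.6 − 10·log₁₀(11) = 102.6 − 10.414.

92.2 dB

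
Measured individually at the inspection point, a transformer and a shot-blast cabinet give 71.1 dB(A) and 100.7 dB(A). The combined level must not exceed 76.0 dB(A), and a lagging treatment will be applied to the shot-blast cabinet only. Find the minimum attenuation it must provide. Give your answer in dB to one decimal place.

The untreated sources together contribute 10^(71.1/10) = 1.288e+07, i.e. 71.10 dB(A).
To meet 76.0 dB(A) overall, the treated shot-blast cabinet may contribute at most 10^(76.0/10) − 1.288e+07 = 2.693e+07, i.e. 74.30 dB(A).
Required insertion loss = 100.7 − 74.30 = 26.40 dB.

26.4 dB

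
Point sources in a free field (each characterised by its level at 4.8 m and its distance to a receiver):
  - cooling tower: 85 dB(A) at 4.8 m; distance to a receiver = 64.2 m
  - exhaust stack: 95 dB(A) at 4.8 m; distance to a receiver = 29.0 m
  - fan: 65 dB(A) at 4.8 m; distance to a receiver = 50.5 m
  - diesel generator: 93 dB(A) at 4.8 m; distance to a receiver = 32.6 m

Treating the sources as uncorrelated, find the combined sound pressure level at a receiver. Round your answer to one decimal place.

81.2 dB(A)

Propagate each source to the receiver with L = L_ref − 20·log₁₀(r/r_ref), then add intensities.
cooling tower: 85 − 20·log₁₀(64.2/4.8) = 85 − 22.53 = 62.47 dB(A).
exhaust stack: 95 − 20·log₁₀(29.0/4.8) = 95 − 15.62 = 79.38 dB(A).
fan: 65 − 20·log₁₀(50.5/4.8) = 65 − 20.44 = 44.56 dB(A).
diesel generator: 93 − 20·log₁₀(32.6/4.8) = 93 − 16.64 = 76.36 dB(A).
Σ 10^(L/10) = 1.317e+08 → L_total = 10·log₁₀(1.317e+08) = 81.20 dB(A).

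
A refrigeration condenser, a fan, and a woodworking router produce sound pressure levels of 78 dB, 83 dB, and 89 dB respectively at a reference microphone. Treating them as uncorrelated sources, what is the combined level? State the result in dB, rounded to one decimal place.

For uncorrelated sources the intensities add, so convert each level to linear form, sum, and take 10·log₁₀ of the total.
Σ 10^(L/10) = 10^(78/10) + 10^(83/10) + 10^(89/10) = 1.057e+09.
L_total = 10·log₁₀(1.057e+09) = 90.24 dB.

90.2 dB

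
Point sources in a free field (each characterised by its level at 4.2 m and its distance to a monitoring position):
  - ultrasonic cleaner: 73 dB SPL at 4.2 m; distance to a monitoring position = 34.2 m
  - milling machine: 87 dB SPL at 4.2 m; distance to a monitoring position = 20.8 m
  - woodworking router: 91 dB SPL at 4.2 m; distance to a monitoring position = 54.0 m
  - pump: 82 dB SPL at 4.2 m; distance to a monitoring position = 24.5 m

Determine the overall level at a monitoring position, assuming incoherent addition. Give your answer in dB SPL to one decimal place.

75.2 dB SPL

Apply inverse-square spreading to bring every level to the receiver, then sum 10^(L/10).
ultrasonic cleaner: 73 − 20·log₁₀(34.2/4.2) = 73 − 18.22 = 54.78 dB SPL.
milling machine: 87 − 20·log₁₀(20.8/4.2) = 87 − 13.90 = 73.10 dB SPL.
woodworking router: 91 − 20·log₁₀(54.0/4.2) = 91 − 22.18 = 68.82 dB SPL.
pump: 82 − 20·log₁₀(24.5/4.2) = 82 − 15.32 = 66.68 dB SPL.
Σ 10^(L/10) = 3.301e+07 → L_total = 10·log₁₀(3.301e+07) = 75.19 dB SPL.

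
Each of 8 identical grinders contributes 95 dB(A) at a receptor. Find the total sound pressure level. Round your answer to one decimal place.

N identical incoherent sources raise the level by 10·log₁₀ N.
L_total = 95 + 10·log₁₀(8) = 95 + 9.031 = 104.03 dB(A).

104.0 dB(A)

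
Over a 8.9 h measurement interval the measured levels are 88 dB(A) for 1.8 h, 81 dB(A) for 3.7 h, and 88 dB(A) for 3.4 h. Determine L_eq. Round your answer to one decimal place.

86.2 dB(A)

Weight each interval's intensity by its duration and average over T = 8.9 h:
Σ tᵢ·10^(Lᵢ/10) = 1.8·10^(88/10) + 3.7·10^(81/10) + 3.4·10^(88/10) = 3.747e+09.
L_eq = 10·log₁₀(3.747e+09/8.9) = 86.24 dB(A).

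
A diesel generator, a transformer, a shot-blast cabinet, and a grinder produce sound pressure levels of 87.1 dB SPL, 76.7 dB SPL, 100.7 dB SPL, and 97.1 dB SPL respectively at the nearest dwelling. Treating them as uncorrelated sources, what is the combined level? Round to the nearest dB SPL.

102 dB SPL

For uncorrelated sources the intensities add, so convert each level to linear form, sum, and take 10·log₁₀ of the total.
Σ 10^(L/10) = 10^(87.1/10) + 10^(76.7/10) + 10^(100.7/10) + 10^(97.1/10) = 1.744e+10.
L_total = 10·log₁₀(1.744e+10) = 102.41 dB SPL.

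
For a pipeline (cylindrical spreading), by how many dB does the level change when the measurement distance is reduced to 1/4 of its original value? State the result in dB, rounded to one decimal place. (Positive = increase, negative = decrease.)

A line source loses 3 dB per doubling of distance; generally ΔL = −10·log₁₀(r₂/r₁).
ΔL = −10·log₁₀(0.25) = +6.02 dB.

+6.0 dB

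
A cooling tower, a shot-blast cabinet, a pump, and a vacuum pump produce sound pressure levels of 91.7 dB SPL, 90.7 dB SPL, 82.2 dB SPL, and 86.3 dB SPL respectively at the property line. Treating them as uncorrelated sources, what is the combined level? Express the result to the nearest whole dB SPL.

95 dB SPL

Incoherent sources combine by intensity addition: L_total = 10·log₁₀(Σ 10^(L_i/10)).
Σ 10^(L/10) = 10^(91.7/10) + 10^(90.7/10) + 10^(82.2/10) + 10^(86.3/10) = 3.247e+09.
L_total = 10·log₁₀(3.247e+09) = 95.11 dB SPL.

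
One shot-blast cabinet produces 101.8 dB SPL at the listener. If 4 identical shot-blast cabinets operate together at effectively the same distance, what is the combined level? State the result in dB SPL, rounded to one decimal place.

L_total = L₁ + 10·log₁₀ N for N identical incoherent sources.
L_total = 101.8 + 10·log₁₀(4) = 101.8 + 6.021 = 107.82 dB SPL.

107.8 dB SPL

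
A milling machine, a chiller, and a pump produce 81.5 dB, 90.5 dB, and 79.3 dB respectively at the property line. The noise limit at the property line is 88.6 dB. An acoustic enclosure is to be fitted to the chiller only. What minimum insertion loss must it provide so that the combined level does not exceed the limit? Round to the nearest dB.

4 dB

Fixed contribution from the other sources: Σ 10^(L/10) = 10^(81.5/10) + 10^(79.3/10) = 2.264e+08 (83.55 dB).
To meet 88.6 dB overall, the treated chiller may contribute at most 10^(88.6/10) − 2.264e+08 = 4.981e+08, i.e. 86.97 dB.
So the chiller must be reduced from 90.5 to 86.97 dB: IL = 3.53 dB.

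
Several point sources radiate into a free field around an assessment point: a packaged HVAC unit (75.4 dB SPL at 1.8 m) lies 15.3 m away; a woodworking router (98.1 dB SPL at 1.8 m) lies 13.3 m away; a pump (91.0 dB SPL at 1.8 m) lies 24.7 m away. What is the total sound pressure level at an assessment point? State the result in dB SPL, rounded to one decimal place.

Apply inverse-square spreading to bring every level to the receiver, then sum 10^(L/10).
packaged HVAC unit: 75.4 − 20·log₁₀(15.3/1.8) = 75.4 − 18.59 = 56.81 dB SPL.
woodworking router: 98.1 − 20·log₁₀(13.3/1.8) = 98.1 − 17.37 = 80.73 dB SPL.
pump: 91.0 − 20·log₁₀(24.7/1.8) = 91.0 − 22.75 = 68.25 dB SPL.
Σ 10^(L/10) = 1.254e+08 → L_total = 10·log₁₀(1.254e+08) = 80.98 dB SPL.

81.0 dB SPL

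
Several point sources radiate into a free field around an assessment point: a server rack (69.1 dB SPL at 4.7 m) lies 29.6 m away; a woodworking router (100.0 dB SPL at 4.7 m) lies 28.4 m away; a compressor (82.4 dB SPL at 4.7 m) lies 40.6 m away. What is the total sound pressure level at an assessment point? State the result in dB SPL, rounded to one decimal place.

84.4 dB SPL

Apply inverse-square spreading to bring every level to the receiver, then sum 10^(L/10).
server rack: 69.1 − 20·log₁₀(29.6/4.7) = 69.1 − 15.98 = 53.12 dB SPL.
woodworking router: 100.0 − 20·log₁₀(28.4/4.7) = 100.0 − 15.62 = 84.38 dB SPL.
compressor: 82.4 − 20·log₁₀(40.6/4.7) = 82.4 − 18.73 = 63.67 dB SPL.
Σ 10^(L/10) = 2.764e+08 → L_total = 10·log₁₀(2.764e+08) = 84.42 dB SPL.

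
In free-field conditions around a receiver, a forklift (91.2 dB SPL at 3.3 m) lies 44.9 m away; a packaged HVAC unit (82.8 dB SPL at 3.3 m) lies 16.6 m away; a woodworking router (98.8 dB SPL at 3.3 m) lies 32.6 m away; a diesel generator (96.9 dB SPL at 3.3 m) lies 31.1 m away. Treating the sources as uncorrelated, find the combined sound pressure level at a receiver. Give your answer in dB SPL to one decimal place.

First find each source's level at the receiver (point-source: −20·log₁₀(r/r_ref)), then combine on an intensity basis.
forklift: 91.2 − 20·log₁₀(44.9/3.3) = 91.2 − 22.67 = 68.53 dB SPL.
packaged HVAC unit: 82.8 − 20·log₁₀(16.6/3.3) = 82.8 − 14.03 = 68.77 dB SPL.
woodworking router: 98.8 − 20·log₁₀(32.6/3.3) = 98.8 − 19.89 = 78.91 dB SPL.
diesel generator: 96.9 − 20·log₁₀(31.1/3.3) = 96.9 − 19.48 = 77.42 dB SPL.
Σ 10^(L/10) = 1.475e+08 → L_total = 10·log₁₀(1.475e+08) = 81.69 dB SPL.

81.7 dB SPL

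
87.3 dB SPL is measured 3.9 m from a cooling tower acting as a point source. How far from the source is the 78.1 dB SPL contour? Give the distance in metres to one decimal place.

The 9.2 dB drop corresponds to a distance ratio of 10^(9.2/20) for a point source.
r₂ = 3.9·10^((87.3−78.1)/20) = 3.9·10^(9.2/20) = 11.25 m.

11.2 m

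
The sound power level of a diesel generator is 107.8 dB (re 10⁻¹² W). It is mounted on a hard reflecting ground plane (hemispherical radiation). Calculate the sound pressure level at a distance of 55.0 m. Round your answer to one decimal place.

65.0 dB

Free-field hemispherical radiation: L_p = L_w − 10·log₁₀(2π·r²), r = 55.0 m.
2π·r² = 1.901e+04 m², 10·log₁₀ of that is 42.789 dB.
L_p = 107.8 − 42.789 = 65.01 dB.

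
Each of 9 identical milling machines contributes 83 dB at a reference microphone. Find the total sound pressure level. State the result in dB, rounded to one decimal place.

With 9 equal, uncorrelated contributions the intensity is 9× that of one unit, giving a rise of 10·log₁₀ 9.
L_total = 83 + 10·log₁₀(9) = 83 + 9.542 = 92.54 dB.

92.5 dB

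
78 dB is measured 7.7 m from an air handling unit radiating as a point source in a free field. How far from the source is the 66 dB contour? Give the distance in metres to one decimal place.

Point-source spreading drops the level by 20·log₁₀(r₂/r₁); inverting, r₂/r₁ = 10^(ΔL/20).
r₂ = 7.7·10^((78−66)/20) = 7.7·10^(12.0/20) = 30.65 m.

30.7 m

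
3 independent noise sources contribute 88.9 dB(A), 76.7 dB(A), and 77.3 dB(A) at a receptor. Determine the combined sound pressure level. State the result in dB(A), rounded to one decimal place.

89.4 dB(A)

Incoherent sources combine by intensity addition: L_total = 10·log₁₀(Σ 10^(L_i/10)).
Σ 10^(L/10) = 10^(88.9/10) + 10^(76.7/10) + 10^(77.3/10) = 8.767e+08.
L_total = 10·log₁₀(8.767e+08) = 89.43 dB(A).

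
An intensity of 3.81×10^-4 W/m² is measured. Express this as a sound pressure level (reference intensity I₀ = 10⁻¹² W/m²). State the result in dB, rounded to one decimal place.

L = 10·log₁₀(I/I₀) = 10·log₁₀(3.81×10^-4/10⁻¹²) = 10·log₁₀(3.81×10^8).
L = 10·(0.5809 + 8) = 85.81 dB.

85.8 dB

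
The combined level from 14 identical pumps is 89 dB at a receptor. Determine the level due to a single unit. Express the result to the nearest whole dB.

Dividing the total intensity by 14 lowers the level by 10·log₁₀ 14 = 11.461 dB: L₁ = 89 − 11.461.

78 dB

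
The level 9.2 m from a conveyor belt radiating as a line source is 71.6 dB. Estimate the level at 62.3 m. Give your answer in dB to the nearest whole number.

For a line source, L₂ = L₁ − 10·log₁₀(r₂/r₁).
L₂ = 71.6 − 10·log₁₀(62.3/9.2) = 71.6 − 8.307 = 63.29 dB.

63 dB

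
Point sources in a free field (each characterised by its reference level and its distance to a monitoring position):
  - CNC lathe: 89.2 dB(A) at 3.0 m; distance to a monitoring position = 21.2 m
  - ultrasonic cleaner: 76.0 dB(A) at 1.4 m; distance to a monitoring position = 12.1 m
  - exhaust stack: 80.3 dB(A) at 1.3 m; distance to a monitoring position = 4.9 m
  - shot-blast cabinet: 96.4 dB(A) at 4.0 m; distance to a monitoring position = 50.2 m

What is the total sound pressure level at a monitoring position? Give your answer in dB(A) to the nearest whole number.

Propagate each source to the receiver with L = L_ref − 20·log₁₀(r/r_ref), then add intensities.
CNC lathe: 89.2 − 20·log₁₀(21.2/3.0) = 89.2 − 16.98 = 72.22 dB(A).
ultrasonic cleaner: 76.0 − 20·log₁₀(12.1/1.4) = 76.0 − 18.73 = 57.27 dB(A).
exhaust stack: 80.3 − 20·log₁₀(4.9/1.3) = 80.3 − 11.53 = 68.77 dB(A).
shot-blast cabinet: 96.4 − 20·log₁₀(50.2/4.0) = 96.4 − 21.97 = 74.43 dB(A).
Σ 10^(L/10) = 5.245e+07 → L_total = 10·log₁₀(5.245e+07) = 77.20 dB(A).

77 dB(A)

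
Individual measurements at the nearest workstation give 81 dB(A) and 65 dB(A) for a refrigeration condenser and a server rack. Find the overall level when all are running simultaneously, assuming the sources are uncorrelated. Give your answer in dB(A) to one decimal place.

Incoherent sources combine by intensity addition: L_total = 10·log₁₀(Σ 10^(L_i/10)).
Σ 10^(L/10) = 10^(81/10) + 10^(65/10) = 1.291e+08.
L_total = 10·log₁₀(1.291e+08) = 81.11 dB(A).

81.1 dB(A)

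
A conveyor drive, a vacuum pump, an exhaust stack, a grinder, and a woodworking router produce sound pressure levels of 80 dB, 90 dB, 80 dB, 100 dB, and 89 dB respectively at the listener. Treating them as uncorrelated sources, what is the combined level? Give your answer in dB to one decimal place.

100.8 dB

Incoherent sources combine by intensity addition: L_total = 10·log₁₀(Σ 10^(L_i/10)).
Σ 10^(L/10) = 10^(80/10) + 10^(90/10) + 10^(80/10) + 10^(100/10) + 10^(89/10) = 1.199e+10.
L_total = 10·log₁₀(1.199e+10) = 100.79 dB.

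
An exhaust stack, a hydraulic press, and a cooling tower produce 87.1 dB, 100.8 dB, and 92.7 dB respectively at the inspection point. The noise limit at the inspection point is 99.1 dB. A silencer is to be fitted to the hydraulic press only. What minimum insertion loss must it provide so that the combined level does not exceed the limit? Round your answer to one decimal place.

3.2 dB

Fixed contribution from the other sources: Σ 10^(L/10) = 10^(87.1/10) + 10^(92.7/10) = 2.375e+09 (93.76 dB).
To meet 99.1 dB overall, the treated hydraulic press may contribute at most 10^(99.1/10) − 2.375e+09 = 5.753e+09, i.e. 97.60 dB.
Required insertion loss = 100.8 − 97.60 = 3.20 dB.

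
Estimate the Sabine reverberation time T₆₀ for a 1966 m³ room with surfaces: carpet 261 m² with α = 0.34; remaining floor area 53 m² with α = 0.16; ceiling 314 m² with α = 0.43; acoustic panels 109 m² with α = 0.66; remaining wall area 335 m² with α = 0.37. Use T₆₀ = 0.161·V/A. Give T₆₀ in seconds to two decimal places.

A = Σ Sᵢαᵢ = 261·0.34 + 53·0.16 + 314·0.43 + 109·0.66 + 335·0.37 = 428.13 m².
T₆₀ = 0.161 × 1966 / 428.13 = 0.739 s.

0.74 s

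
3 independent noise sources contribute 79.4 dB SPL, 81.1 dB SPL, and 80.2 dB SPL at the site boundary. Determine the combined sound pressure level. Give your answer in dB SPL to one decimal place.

Incoherent sources combine by intensity addition: L_total = 10·log₁₀(Σ 10^(L_i/10)).
Σ 10^(L/10) = 10^(79.4/10) + 10^(81.1/10) + 10^(80.2/10) = 3.206e+08.
L_total = 10·log₁₀(3.206e+08) = 85.06 dB SPL.

85.1 dB SPL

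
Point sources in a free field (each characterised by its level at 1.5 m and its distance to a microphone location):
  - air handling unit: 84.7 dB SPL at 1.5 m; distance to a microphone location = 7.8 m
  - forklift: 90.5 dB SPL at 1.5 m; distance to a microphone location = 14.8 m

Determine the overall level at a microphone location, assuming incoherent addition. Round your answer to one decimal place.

First find each source's level at the receiver (point-source: −20·log₁₀(r/r_ref)), then combine on an intensity basis.
air handling unit: 84.7 − 20·log₁₀(7.8/1.5) = 84.7 − 14.32 = 70.38 dB SPL.
forklift: 90.5 − 20·log₁₀(14.8/1.5) = 90.5 − 19.88 = 70.62 dB SPL.
Σ 10^(L/10) = 2.244e+07 → L_total = 10·log₁₀(2.244e+07) = 73.51 dB SPL.

73.5 dB SPL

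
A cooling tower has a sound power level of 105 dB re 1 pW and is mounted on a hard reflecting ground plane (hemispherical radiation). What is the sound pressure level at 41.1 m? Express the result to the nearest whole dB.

Free-field hemispherical radiation: L_p = L_w − 10·log₁₀(2π·r²), r = 41.1 m.
2π·r² = 1.061e+04 m², 10·log₁₀ of that is 40.259 dB.
L_p = 105 − 40.259 = 64.74 dB.

65 dB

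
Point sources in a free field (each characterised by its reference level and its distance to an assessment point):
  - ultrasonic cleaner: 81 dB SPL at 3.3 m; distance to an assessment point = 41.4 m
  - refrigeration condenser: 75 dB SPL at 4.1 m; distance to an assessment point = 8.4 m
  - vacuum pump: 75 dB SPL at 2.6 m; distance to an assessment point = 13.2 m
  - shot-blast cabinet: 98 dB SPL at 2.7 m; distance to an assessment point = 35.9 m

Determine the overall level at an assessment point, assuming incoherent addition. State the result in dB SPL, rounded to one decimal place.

First find each source's level at the receiver (point-source: −20·log₁₀(r/r_ref)), then combine on an intensity basis.
ultrasonic cleaner: 81 − 20·log₁₀(41.4/3.3) = 81 − 21.97 = 59.03 dB SPL.
refrigeration condenser: 75 − 20·log₁₀(8.4/4.1) = 75 − 6.23 = 68.77 dB SPL.
vacuum pump: 75 − 20·log₁₀(13.2/2.6) = 75 − 14.11 = 60.89 dB SPL.
shot-blast cabinet: 98 − 20·log₁₀(35.9/2.7) = 98 − 22.47 = 75.53 dB SPL.
Σ 10^(L/10) = 4.525e+07 → L_total = 10·log₁₀(4.525e+07) = 76.56 dB SPL.

76.6 dB SPL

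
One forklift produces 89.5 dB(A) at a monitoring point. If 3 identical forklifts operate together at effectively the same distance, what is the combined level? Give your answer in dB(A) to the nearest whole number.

N identical incoherent sources raise the level by 10·log₁₀ N.
L_total = 89.5 + 10·log₁₀(3) = 89.5 + 4.771 = 94.27 dB(A).

94 dB(A)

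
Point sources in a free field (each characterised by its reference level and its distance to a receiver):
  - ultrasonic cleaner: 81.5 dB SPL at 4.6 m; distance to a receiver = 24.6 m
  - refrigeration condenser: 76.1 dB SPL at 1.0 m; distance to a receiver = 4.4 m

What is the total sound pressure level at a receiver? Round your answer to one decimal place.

Apply inverse-square spreading to bring every level to the receiver, then sum 10^(L/10).
ultrasonic cleaner: 81.5 − 20·log₁₀(24.6/4.6) = 81.5 − 14.56 = 66.94 dB SPL.
refrigeration condenser: 76.1 − 20·log₁₀(4.4/1.0) = 76.1 − 12.87 = 63.23 dB SPL.
Σ 10^(L/10) = 7.043e+06 → L_total = 10·log₁₀(7.043e+06) = 68.48 dB SPL.

68.5 dB SPL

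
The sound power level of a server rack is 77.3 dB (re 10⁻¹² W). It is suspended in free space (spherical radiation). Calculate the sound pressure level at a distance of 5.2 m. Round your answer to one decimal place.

52.0 dB

L_p = L_w − 10·log₁₀(4π·r²) with r = 5.2 m.
4π·r² = 339.8 m², 10·log₁₀ of that is 25.312 dB.
L_p = 77.3 − 25.312 = 51.99 dB.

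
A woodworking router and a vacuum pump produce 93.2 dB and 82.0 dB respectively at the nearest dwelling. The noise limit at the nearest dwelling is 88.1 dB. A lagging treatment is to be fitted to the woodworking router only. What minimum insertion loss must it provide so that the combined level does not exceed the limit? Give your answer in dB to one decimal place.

Everything except the woodworking router sums to 10^(82.0/10) = 1.585e+08 in linear terms, 82.00 dB.
To meet 88.1 dB overall, the treated woodworking router may contribute at most 10^(88.1/10) − 1.585e+08 = 4.872e+08, i.e. 86.88 dB.
Required insertion loss = 93.2 − 86.88 = 6.32 dB.

6.3 dB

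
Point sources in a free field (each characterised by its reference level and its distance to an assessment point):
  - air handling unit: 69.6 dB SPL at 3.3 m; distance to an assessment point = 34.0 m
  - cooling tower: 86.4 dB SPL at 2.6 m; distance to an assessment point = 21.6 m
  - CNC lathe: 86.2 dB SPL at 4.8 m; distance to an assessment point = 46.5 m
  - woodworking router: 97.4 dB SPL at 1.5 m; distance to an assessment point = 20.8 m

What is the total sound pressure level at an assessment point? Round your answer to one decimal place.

76.0 dB SPL

Apply inverse-square spreading to bring every level to the receiver, then sum 10^(L/10).
air handling unit: 69.6 − 20·log₁₀(34.0/3.3) = 69.6 − 20.26 = 49.34 dB SPL.
cooling tower: 86.4 − 20·log₁₀(21.6/2.6) = 86.4 − 18.39 = 68.01 dB SPL.
CNC lathe: 86.2 − 20·log₁₀(46.5/4.8) = 86.2 − 19.72 = 66.48 dB SPL.
woodworking router: 97.4 − 20·log₁₀(20.8/1.5) = 97.4 − 22.84 = 74.56 dB SPL.
Σ 10^(L/10) = 3.943e+07 → L_total = 10·log₁₀(3.943e+07) = 75.96 dB SPL.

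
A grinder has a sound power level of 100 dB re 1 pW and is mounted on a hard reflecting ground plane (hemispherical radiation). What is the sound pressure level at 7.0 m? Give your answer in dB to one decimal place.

75.1 dB

Free-field hemispherical radiation: L_p = L_w − 10·log₁₀(2π·r²), r = 7.0 m.
2π·r² = 307.9 m², 10·log₁₀ of that is 24.884 dB.
L_p = 100 − 24.884 = 75.12 dB.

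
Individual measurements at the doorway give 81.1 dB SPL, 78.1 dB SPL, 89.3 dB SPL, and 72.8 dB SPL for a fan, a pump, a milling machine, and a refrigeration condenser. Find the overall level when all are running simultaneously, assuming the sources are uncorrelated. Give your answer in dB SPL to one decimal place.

90.3 dB SPL

For uncorrelated sources the intensities add, so convert each level to linear form, sum, and take 10·log₁₀ of the total.
Σ 10^(L/10) = 10^(81.1/10) + 10^(78.1/10) + 10^(89.3/10) + 10^(72.8/10) = 1.064e+09.
L_total = 10·log₁₀(1.064e+09) = 90.27 dB SPL.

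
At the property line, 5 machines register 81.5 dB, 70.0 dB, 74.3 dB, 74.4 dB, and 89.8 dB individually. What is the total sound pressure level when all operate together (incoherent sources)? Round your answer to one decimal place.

90.6 dB

For uncorrelated sources the intensities add, so convert each level to linear form, sum, and take 10·log₁₀ of the total.
Σ 10^(L/10) = 10^(81.5/10) + 10^(70.0/10) + 10^(74.3/10) + 10^(74.4/10) + 10^(89.8/10) = 1.161e+09.
L_total = 10·log₁₀(1.161e+09) = 90.65 dB.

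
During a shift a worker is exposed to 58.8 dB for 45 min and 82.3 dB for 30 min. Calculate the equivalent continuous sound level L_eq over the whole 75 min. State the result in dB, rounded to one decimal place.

Weight each interval's intensity by its duration and average over T = 75 min:
Σ tᵢ·10^(Lᵢ/10) = 45·10^(58.8/10) + 30·10^(82.3/10) = 5.129e+09.
L_eq = 10·log₁₀(5.129e+09/75) = 78.35 dB.

78.3 dB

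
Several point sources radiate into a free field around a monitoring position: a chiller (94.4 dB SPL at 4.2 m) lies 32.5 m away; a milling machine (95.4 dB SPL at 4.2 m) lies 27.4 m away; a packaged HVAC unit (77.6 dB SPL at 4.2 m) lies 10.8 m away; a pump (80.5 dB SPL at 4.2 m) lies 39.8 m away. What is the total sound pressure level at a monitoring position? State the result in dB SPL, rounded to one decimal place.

Apply inverse-square spreading to bring every level to the receiver, then sum 10^(L/10).
chiller: 94.4 − 20·log₁₀(32.5/4.2) = 94.4 − 17.77 = 76.63 dB SPL.
milling machine: 95.4 − 20·log₁₀(27.4/4.2) = 95.4 − 16.29 = 79.11 dB SPL.
packaged HVAC unit: 77.6 − 20·log₁₀(10.8/4.2) = 77.6 − 8.20 = 69.40 dB SPL.
pump: 80.5 − 20·log₁₀(39.8/4.2) = 80.5 − 19.53 = 60.97 dB SPL.
Σ 10^(L/10) = 1.374e+08 → L_total = 10·log₁₀(1.374e+08) = 81.38 dB SPL.

81.4 dB SPL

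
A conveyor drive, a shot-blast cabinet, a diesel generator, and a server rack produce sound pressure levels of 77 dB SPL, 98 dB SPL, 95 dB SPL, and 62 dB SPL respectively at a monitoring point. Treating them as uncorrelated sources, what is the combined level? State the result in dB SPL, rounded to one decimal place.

99.8 dB SPL

Incoherent sources combine by intensity addition: L_total = 10·log₁₀(Σ 10^(L_i/10)).
Σ 10^(L/10) = 10^(77/10) + 10^(98/10) + 10^(95/10) + 10^(62/10) = 9.524e+09.
L_total = 10·log₁₀(9.524e+09) = 99.79 dB SPL.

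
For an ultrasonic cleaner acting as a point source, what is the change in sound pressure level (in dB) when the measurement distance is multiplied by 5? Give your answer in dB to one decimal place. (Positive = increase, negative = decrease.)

-14.0 dB

Point-source spreading: ΔL = −20·log₁₀(r₂/r₁).
ΔL = −20·log₁₀(5) = -13.98 dB.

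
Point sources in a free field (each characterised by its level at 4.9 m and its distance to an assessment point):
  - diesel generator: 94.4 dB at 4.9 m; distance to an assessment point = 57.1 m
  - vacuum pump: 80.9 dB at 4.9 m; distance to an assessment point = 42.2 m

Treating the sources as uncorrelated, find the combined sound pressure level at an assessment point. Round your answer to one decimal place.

73.4 dB

First find each source's level at the receiver (point-source: −20·log₁₀(r/r_ref)), then combine on an intensity basis.
diesel generator: 94.4 − 20·log₁₀(57.1/4.9) = 94.4 − 21.33 = 73.07 dB.
vacuum pump: 80.9 − 20·log₁₀(42.2/4.9) = 80.9 − 18.70 = 62.20 dB.
Σ 10^(L/10) = 2.194e+07 → L_total = 10·log₁₀(2.194e+07) = 73.41 dB.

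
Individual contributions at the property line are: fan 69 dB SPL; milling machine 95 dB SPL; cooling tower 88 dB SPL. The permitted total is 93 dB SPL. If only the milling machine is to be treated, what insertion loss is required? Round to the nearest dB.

4 dB

Fixed contribution from the other sources: Σ 10^(L/10) = 10^(69/10) + 10^(88/10) = 6.389e+08 (88.05 dB SPL).
The limit corresponds to 10^(93/10) = 1.995e+09; subtracting the fixed part leaves 1.356e+09 for the milling machine, i.e. 91.32 dB SPL.
So the milling machine must be reduced from 95 to 91.32 dB SPL: IL = 3.68 dB.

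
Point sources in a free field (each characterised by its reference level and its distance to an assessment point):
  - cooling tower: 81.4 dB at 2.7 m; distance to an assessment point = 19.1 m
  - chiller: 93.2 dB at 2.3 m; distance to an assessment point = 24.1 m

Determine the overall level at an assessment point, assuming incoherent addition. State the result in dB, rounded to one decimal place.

73.4 dB

First find each source's level at the receiver (point-source: −20·log₁₀(r/r_ref)), then combine on an intensity basis.
cooling tower: 81.4 − 20·log₁₀(19.1/2.7) = 81.4 − 16.99 = 64.41 dB.
chiller: 93.2 − 20·log₁₀(24.1/2.3) = 93.2 − 20.41 = 72.79 dB.
Σ 10^(L/10) = 2.179e+07 → L_total = 10·log₁₀(2.179e+07) = 73.38 dB.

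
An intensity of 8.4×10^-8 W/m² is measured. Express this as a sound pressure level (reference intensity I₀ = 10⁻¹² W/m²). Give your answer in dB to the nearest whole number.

L = 10·log₁₀(I/I₀) = 10·log₁₀(8.4×10^-8/10⁻¹²) = 10·log₁₀(8.4×10^4).
L = 10·(0.9243 + 4) = 49.24 dB.

49 dB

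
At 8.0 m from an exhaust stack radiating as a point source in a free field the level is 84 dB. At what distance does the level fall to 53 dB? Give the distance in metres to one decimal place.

Point-source spreading drops the level by 20·log₁₀(r₂/r₁); inverting, r₂/r₁ = 10^(ΔL/20).
r₂ = 8.0·10^((84−53)/20) = 8.0·10^(31.0/20) = 283.85 m.

283.9 m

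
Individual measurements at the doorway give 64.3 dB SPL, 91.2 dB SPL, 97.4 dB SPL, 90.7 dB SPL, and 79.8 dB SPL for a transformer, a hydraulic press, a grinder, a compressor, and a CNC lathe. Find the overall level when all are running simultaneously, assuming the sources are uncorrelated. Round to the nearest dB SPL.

For uncorrelated sources the intensities add, so convert each level to linear form, sum, and take 10·log₁₀ of the total.
Σ 10^(L/10) = 10^(64.3/10) + 10^(91.2/10) + 10^(97.4/10) + 10^(90.7/10) + 10^(79.8/10) = 8.087e+09.
L_total = 10·log₁₀(8.087e+09) = 99.08 dB SPL.

99 dB SPL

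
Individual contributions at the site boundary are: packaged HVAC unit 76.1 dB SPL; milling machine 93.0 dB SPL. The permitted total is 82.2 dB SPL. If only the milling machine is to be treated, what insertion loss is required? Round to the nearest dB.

12 dB

The untreated sources together contribute 10^(76.1/10) = 4.074e+07, i.e. 76.10 dB SPL.
The limit corresponds to 10^(82.2/10) = 1.660e+08; subtracting the fixed part leaves 1.252e+08 for the milling machine, i.e. 80.98 dB SPL.
Required insertion loss = 93.0 − 80.98 = 12.02 dB.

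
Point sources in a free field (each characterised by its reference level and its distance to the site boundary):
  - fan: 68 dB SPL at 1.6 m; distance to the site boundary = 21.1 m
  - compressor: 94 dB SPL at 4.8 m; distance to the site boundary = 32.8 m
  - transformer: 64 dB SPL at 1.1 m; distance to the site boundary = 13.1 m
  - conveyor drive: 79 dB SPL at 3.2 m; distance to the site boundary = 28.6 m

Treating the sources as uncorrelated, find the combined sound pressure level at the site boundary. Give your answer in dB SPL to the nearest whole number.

Apply inverse-square spreading to bring every level to the receiver, then sum 10^(L/10).
fan: 68 − 20·log₁₀(21.1/1.6) = 68 − 22.40 = 45.60 dB SPL.
compressor: 94 − 20·log₁₀(32.8/4.8) = 94 − 16.69 = 77.31 dB SPL.
transformer: 64 − 20·log₁₀(13.1/1.1) = 64 − 21.52 = 42.48 dB SPL.
conveyor drive: 79 − 20·log₁₀(28.6/3.2) = 79 − 19.02 = 59.98 dB SPL.
Σ 10^(L/10) = 5.484e+07 → L_total = 10·log₁₀(5.484e+07) = 77.39 dB SPL.

77 dB SPL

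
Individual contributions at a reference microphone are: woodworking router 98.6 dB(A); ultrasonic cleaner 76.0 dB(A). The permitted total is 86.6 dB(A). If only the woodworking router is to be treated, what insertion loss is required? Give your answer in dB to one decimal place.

Everything except the woodworking router sums to 10^(76.0/10) = 3.981e+07 in linear terms, 76.00 dB(A).
The limit corresponds to 10^(86.6/10) = 4.571e+08; subtracting the fixed part leaves 4.173e+08 for the woodworking router, i.e. 86.20 dB(A).
So the woodworking router must be reduced from 98.6 to 86.20 dB(A): IL = 12.40 dB.

12.4 dB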